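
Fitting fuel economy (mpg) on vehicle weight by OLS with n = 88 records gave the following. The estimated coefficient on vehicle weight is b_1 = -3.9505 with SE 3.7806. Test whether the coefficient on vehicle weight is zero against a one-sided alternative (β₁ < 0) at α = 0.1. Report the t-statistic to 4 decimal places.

t = -1.0449

H₀: β₁ = 0 vs H₁: β₁ < 0.
t = (b_1 − β₁⁰)/SE = -3.9505 / 3.7806 = -1.0449.
df = n − 2 = 88 − 2 = 86.
One-sided p ≈ 0.1495, which is ≥ 0.1, so fail to reject H₀.
The data do not give significant evidence that the true slope on vehicle weight is negative.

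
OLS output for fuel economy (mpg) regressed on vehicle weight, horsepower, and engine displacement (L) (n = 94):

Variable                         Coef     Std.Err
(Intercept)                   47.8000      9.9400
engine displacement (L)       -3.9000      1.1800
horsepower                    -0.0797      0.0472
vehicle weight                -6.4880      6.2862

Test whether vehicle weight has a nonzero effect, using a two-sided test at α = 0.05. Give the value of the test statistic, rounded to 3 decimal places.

t = -1.032

Read off: b = -6.4880, SE = 6.2862 for vehicle weight.
H₀: β₁ = 0 vs H₁: β₁ ≠ 0.
t = -6.4880 / 6.2862 = -1.032.
df = n − k − 1 = 94 − 3 − 1 = 90.
Two-sided p ≈ 0.3048, which is ≥ 0.05, so fail to reject H₀.
The data do not give significant evidence of an association between vehicle weight and fuel economy, after adjusting for the other predictors.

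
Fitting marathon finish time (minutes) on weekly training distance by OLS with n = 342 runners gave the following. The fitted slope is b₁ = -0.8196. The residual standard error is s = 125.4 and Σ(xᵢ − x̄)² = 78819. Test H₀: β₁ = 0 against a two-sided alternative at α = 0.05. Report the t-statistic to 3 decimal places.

SE(b₁) = s/√Sₓₓ = 125.4/√78819 = 0.446665.
t = -0.8196 / 0.446665 = -1.835.
df = n − 2 = 340.
Two-sided p ≈ 0.0674, which is ≥ 0.05, so fail to reject H₀.
The data do not give significant evidence of an association between weekly training distance and marathon finish time.

t = -1.835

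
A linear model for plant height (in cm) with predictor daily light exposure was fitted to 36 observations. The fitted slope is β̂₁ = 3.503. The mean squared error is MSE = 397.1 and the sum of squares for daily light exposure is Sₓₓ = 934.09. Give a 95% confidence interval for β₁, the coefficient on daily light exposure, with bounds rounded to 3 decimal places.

SE(β̂₁) = √(MSE/Sₓₓ) = √(397.1/934.09) = 0.652012.
df = n − 2 = 34.
t* = t_{0.025, 34} = 2.032245.
Margin = t* × SE = 2.032245 × 0.652012 = 1.32505.
CI: 3.503 ± 1.32505 → (2.178, 4.828).
With 95% confidence, each one-unit increase in daily light exposure is associated with a change of between 2.178 and 4.828 cm in plant height.

(2.178, 4.828)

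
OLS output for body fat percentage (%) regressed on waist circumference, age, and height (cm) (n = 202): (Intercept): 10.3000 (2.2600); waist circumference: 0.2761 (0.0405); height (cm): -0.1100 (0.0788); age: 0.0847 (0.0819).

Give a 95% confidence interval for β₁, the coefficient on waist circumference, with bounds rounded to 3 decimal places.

(0.196, 0.356)

Read off: b = 0.2761, SE = 0.0405 for waist circumference.
df = n − k − 1 = 202 − 3 − 1 = 198.
t* = t_{0.025, 198} = 1.972017.
Margin = t* × SE = 1.972017 × 0.0405 = 0.07987.
CI: 0.2761 ± 0.07987 → (0.196, 0.356).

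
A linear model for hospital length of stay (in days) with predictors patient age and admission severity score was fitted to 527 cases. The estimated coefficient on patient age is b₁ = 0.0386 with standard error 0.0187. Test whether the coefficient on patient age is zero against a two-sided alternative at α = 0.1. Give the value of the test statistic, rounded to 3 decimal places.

t = 2.064

H₀: β₁ = 0 vs H₁: β₁ ≠ 0.
t = (b₁ − β₁⁰)/SE = 0.0386 / 0.0187 = 2.064.
df = n − k − 1 = 527 − 2 − 1 = 524.
Two-sided p ≈ 0.0395, which is < 0.1, so reject H₀.
There is evidence that patient age is associated with hospital length of stay, holding the other predictors fixed.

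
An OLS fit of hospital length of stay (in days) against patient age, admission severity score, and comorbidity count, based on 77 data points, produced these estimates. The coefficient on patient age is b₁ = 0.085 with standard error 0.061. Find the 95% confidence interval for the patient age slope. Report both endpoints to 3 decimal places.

df = n − k − 1 = 77 − 3 − 1 = 73.
t* = t_{0.025, 73} = 1.992997.
Margin = t* × SE = 1.992997 × 0.061 = 0.12157.
CI: 0.085 ± 0.12157 → (-0.037, 0.207).
With 95% confidence, each one-unit increase in patient age is associated with a change of between -0.037 and 0.207 days in hospital length of stay, holding the other predictors fixed.

(-0.037, 0.207)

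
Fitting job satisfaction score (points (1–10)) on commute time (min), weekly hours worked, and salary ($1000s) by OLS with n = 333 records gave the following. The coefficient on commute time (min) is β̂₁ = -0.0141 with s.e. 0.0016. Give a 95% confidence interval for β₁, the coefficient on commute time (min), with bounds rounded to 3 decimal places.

(-0.017, -0.011)

df = n − k − 1 = 333 − 3 − 1 = 329.
t* = t_{0.025, 329} = 1.967201.
Margin = t* × SE = 1.967201 × 0.0016 = 0.00315.
CI: -0.0141 ± 0.00315 → (-0.017, -0.011).
With 95% confidence, each one-unit increase in commute time (min) is associated with a change of between -0.017 and -0.011 points (1–10) in job satisfaction score, holding the other predictors fixed.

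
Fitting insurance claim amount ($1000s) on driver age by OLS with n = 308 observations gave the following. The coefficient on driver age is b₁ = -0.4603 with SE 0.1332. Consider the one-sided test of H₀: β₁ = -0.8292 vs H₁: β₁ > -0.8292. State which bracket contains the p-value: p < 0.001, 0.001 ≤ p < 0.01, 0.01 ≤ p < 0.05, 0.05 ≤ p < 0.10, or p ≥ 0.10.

0.001 ≤ p < 0.01

t = (-0.4603 − (-0.8292)) / 0.1332 = 2.770.
df = n − 2 = 308 − 2 = 306.
One-sided p = P(T_{306} > t) ≈ 0.0030.
So 0.001 ≤ p < 0.01.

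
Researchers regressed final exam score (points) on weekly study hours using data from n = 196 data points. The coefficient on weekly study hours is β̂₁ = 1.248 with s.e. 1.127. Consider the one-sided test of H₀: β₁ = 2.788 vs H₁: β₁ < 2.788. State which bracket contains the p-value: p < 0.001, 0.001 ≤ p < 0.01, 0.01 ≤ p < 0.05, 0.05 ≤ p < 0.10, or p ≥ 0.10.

0.05 ≤ p < 0.10

t = (1.248 − 2.788) / 1.127 = -1.366.
df = n − 2 = 196 − 2 = 194.
One-sided p = P(T_{194} < t) ≈ 0.0867.
So 0.05 ≤ p < 0.10.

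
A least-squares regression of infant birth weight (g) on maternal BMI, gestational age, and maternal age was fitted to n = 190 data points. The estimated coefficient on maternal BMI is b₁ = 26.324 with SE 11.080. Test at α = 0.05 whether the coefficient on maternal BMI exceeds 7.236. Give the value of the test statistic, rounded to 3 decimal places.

H₀: β₁ = 7.236 vs H₁: β₁ > 7.236.
t = (b₁ − β₁⁰)/SE = (26.324 − 7.236) / 11.080 = 1.723.
df = n − k − 1 = 190 − 3 − 1 = 186.
One-sided p ≈ 0.0433, which is < 0.05, so reject H₀.
There is evidence that the true slope on maternal BMI exceeds 7.236 g per unit, holding the other predictors fixed.

t = 1.723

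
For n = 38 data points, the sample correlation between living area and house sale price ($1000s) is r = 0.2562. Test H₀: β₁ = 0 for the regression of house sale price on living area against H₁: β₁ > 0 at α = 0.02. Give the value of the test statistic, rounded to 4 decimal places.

t = r·√(n − 2)/√(1 − r²) = 0.2562·√36/√0.934362 = 1.5903.
df = n − 2 = 36.
One-sided p ≈ 0.0603, which is ≥ 0.02, so fail to reject H₀.
The data do not give significant evidence of a linear association between living area and house sale price.

t = 1.5903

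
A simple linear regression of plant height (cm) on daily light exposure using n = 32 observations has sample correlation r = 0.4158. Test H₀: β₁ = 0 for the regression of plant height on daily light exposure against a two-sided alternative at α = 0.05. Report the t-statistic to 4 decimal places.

t = 2.5042

t = r·√(n − 2)/√(1 − r²) = 0.4158·√30/√0.82711 = 2.5042.
df = n − 2 = 30.
Two-sided p ≈ 0.0179, which is < 0.05, so reject H₀.
There is evidence of a linear association between daily light exposure and plant height.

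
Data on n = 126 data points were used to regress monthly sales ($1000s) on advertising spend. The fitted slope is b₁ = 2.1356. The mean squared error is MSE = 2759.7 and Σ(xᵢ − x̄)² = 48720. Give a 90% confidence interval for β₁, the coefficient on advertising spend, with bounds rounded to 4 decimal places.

(1.7412, 2.5300)

SE(b₁) = √(MSE/Sₓₓ) = √(2759.7/48720) = 0.238.
df = n − 2 = 124.
t* = t_{0.05, 124} = 1.657235.
Margin = t* × SE = 1.657235 × 0.238 = 0.394422.
CI: 2.1356 ± 0.394422 → (1.7412, 2.5300).
With 90% confidence, each one-unit increase in advertising spend is associated with a change of between 1.7412 and 2.5300 $1000s in monthly sales.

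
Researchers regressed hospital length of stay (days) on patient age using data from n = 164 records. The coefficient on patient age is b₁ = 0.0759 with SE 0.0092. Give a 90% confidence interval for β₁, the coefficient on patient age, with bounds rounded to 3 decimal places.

df = n − 2 = 164 − 2 = 162.
t* = t_{0.05, 162} = 1.654314.
Margin = t* × SE = 1.654314 × 0.0092 = 0.01522.
CI: 0.0759 ± 0.01522 → (0.061, 0.091).
With 90% confidence, each one-unit increase in patient age is associated with a change of between 0.061 and 0.091 days in hospital length of stay.

(0.061, 0.091)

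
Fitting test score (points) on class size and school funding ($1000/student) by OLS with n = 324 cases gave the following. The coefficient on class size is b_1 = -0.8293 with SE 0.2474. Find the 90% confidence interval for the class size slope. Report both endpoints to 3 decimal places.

(-1.237, -0.421)

df = n − k − 1 = 324 − 2 − 1 = 321.
t* = t_{0.05, 321} = 1.649614.
Margin = t* × SE = 1.649614 × 0.2474 = 0.40811.
CI: -0.8293 ± 0.40811 → (-1.237, -0.421).
With 90% confidence, each one-unit increase in class size is associated with a change of between -1.237 and -0.421 points in test score, holding the other predictors fixed.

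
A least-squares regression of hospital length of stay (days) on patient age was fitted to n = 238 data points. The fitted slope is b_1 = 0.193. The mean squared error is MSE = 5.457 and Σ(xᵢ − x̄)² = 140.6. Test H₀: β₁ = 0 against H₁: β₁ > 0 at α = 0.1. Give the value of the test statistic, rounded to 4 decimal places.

t = 0.9797

SE(b_1) = √(MSE/Sₓₓ) = √(5.457/140.6) = 0.197008.
t = 0.193 / 0.197008 = 0.9797.
df = n − 2 = 236.
One-sided p ≈ 0.1641, which is ≥ 0.1, so fail to reject H₀.
The data do not give significant evidence that the true slope on patient age is positive.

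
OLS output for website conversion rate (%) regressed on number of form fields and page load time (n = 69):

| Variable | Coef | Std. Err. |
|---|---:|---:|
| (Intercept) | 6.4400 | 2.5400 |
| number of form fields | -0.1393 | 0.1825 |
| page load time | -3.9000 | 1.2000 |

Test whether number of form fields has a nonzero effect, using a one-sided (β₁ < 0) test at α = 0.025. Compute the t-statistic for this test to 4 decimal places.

Read off: b = -0.1393, SE = 0.1825 for number of form fields.
H₀: β₁ = 0 vs H₁: β₁ < 0.
t = -0.1393 / 0.1825 = -0.7633.
df = n − k − 1 = 69 − 2 − 1 = 66.
One-sided p ≈ 0.2240, which is ≥ 0.025, so fail to reject H₀.
The data do not give significant evidence that the true slope on number of form fields is negative, holding the other predictors fixed.

t = -0.7633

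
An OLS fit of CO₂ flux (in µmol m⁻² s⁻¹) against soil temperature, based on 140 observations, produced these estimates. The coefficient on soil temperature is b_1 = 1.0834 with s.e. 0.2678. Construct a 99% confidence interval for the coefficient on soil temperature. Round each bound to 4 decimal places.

df = n − 2 = 140 − 2 = 138.
t* = t_{0.005, 138} = 2.611925.
Margin = t* × SE = 2.611925 × 0.2678 = 0.699474.
CI: 1.0834 ± 0.699474 → (0.3839, 1.7829).
With 99% confidence, each one-unit increase in soil temperature is associated with a change of between 0.3839 and 1.7829 µmol m⁻² s⁻¹ in CO₂ flux.

(0.3839, 1.7829)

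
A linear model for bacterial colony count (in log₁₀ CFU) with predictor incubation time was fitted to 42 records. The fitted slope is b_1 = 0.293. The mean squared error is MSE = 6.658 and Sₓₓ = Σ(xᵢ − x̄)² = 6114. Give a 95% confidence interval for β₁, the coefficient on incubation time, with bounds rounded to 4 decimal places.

(0.2263, 0.3597)

SE(b_1) = √(MSE/Sₓₓ) = √(6.658/6114) = 0.0329996.
df = n − 2 = 40.
t* = t_{0.025, 40} = 2.021075.
Margin = t* × SE = 2.021075 × 0.0329996 = 0.066695.
CI: 0.293 ± 0.066695 → (0.2263, 0.3597).
With 95% confidence, each one-unit increase in incubation time is associated with a change of between 0.2263 and 0.3597 log₁₀ CFU in bacterial colony count.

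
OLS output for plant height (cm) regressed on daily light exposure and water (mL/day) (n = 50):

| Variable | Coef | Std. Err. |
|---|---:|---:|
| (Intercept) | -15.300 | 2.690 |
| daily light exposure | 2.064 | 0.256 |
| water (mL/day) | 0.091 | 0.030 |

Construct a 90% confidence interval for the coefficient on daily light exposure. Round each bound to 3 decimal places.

(1.634, 2.494)

Read off: b = 2.064, SE = 0.256 for daily light exposure.
df = n − k − 1 = 50 − 2 − 1 = 47.
t* = t_{0.05, 47} = 1.677927.
Margin = t* × SE = 1.677927 × 0.256 = 0.42955.
CI: 2.064 ± 0.42955 → (1.634, 2.494).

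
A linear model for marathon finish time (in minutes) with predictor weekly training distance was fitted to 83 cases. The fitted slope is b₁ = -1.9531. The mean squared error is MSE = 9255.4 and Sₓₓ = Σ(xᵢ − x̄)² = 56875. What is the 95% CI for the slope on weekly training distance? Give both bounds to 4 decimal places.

SE(b₁) = √(MSE/Sₓₓ) = √(9255.4/56875) = 0.403401.
df = n − 2 = 81.
t* = t_{0.025, 81} = 1.989686.
Margin = t* × SE = 1.989686 × 0.403401 = 0.802641.
CI: -1.9531 ± 0.802641 → (-2.7557, -1.1505).
With 95% confidence, each one-unit increase in weekly training distance is associated with a change of between -2.7557 and -1.1505 minutes in marathon finish time.

(-2.7557, -1.1505)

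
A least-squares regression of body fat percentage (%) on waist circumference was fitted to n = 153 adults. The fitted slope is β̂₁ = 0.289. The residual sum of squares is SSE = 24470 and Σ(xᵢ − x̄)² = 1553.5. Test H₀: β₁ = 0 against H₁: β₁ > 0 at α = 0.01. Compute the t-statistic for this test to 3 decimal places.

t = 0.895

MSE = SSE/(n − 2) = 24470/151 = 162.053.
SE(β̂₁) = √(MSE/Sₓₓ) = √(162.053/1553.5) = 0.322978.
t = 0.289 / 0.322978 = 0.895.
df = n − 2 = 151.
One-sided p ≈ 0.1862, which is ≥ 0.01, so fail to reject H₀.
The data do not give significant evidence that the true slope on waist circumference is positive.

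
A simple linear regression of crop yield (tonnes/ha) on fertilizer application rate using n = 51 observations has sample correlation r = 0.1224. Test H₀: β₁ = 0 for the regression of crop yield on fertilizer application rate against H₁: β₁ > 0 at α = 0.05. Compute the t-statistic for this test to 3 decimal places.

t = r·√(n − 2)/√(1 − r²) = 0.1224·√49/√0.985018 = 0.863.
df = n − 2 = 49.
One-sided p ≈ 0.1961, which is ≥ 0.05, so fail to reject H₀.
The data do not give significant evidence of a linear association between fertilizer application rate and crop yield.

t = 0.863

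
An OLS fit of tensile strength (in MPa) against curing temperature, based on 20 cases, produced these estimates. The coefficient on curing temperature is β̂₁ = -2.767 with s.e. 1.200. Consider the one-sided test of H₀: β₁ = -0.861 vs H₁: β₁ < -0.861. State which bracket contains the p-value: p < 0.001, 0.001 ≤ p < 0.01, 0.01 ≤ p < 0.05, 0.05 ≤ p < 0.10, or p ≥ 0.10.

0.05 ≤ p < 0.10

t = (-2.767 − (-0.861)) / 1.200 = -1.588.
df = n − 2 = 20 − 2 = 18.
One-sided p = P(T_{18} < t) ≈ 0.0648.
So 0.05 ≤ p < 0.10.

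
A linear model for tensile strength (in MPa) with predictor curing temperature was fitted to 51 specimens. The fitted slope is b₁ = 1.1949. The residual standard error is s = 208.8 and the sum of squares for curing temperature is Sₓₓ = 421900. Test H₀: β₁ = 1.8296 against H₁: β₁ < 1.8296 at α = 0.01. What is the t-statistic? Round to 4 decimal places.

SE(b₁) = s/√Sₓₓ = 208.8/√421900 = 0.321459.
t = (1.1949 − 1.8296) / 0.321459 = -1.9744.
df = n − 2 = 49.
One-sided p ≈ 0.0270, which is ≥ 0.01, so fail to reject H₀.
The data do not give significant evidence that the true slope on curing temperature is below 1.8296 MPa per unit.

t = -1.9744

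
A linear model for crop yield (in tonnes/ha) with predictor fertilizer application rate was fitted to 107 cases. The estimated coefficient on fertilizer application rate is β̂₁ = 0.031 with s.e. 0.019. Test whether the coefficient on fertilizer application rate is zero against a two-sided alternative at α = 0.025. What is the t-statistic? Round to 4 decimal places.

t = 1.6316

H₀: β₁ = 0 vs H₁: β₁ ≠ 0.
t = (β̂₁ − β₁⁰)/SE = 0.031 / 0.019 = 1.6316.
df = n − 2 = 107 − 2 = 105.
Two-sided p ≈ 0.1058, which is ≥ 0.025, so fail to reject H₀.
The data do not give significant evidence of an association between fertilizer application rate and crop yield.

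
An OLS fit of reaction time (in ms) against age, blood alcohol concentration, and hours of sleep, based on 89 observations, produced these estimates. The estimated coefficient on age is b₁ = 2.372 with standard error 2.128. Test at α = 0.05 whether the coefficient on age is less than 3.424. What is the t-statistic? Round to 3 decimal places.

H₀: β₁ = 3.424 vs H₁: β₁ < 3.424.
t = (b₁ − β₁⁰)/SE = (2.372 − 3.424) / 2.128 = -0.494.
df = n − k − 1 = 89 − 3 − 1 = 85.
One-sided p ≈ 0.3112, which is ≥ 0.05, so fail to reject H₀.
The data do not give significant evidence that the true slope on age is below 3.424 ms per unit, holding the other predictors fixed.

t = -0.494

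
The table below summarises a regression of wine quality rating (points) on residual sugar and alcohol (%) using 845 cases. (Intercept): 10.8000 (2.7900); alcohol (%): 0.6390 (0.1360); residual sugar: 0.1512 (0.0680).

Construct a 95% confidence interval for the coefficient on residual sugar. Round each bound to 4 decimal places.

(0.0177, 0.2847)

Read off: b = 0.1512, SE = 0.0680 for residual sugar.
df = n − k − 1 = 845 − 2 − 1 = 842.
t* = t_{0.025, 842} = 1.962785.
Margin = t* × SE = 1.962785 × 0.0680 = 0.133469.
CI: 0.1512 ± 0.133469 → (0.0177, 0.2847).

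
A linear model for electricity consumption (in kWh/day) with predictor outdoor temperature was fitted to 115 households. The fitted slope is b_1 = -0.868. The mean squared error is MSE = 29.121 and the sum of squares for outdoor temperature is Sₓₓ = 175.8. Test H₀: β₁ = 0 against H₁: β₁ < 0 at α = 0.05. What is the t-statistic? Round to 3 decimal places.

SE(b_1) = √(MSE/Sₓₓ) = √(29.121/175.8) = 0.406999.
t = -0.868 / 0.406999 = -2.133.
df = n − 2 = 113.
One-sided p ≈ 0.0176, which is < 0.05, so reject H₀.
There is evidence that the true slope on outdoor temperature is negative.

t = -2.133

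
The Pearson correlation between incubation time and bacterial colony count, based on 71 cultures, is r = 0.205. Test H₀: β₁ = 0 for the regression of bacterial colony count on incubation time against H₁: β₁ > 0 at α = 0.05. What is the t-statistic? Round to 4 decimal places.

t = r·√(n − 2)/√(1 − r²) = 0.205·√69/√0.957975 = 1.7398.
df = n − 2 = 69.
One-sided p ≈ 0.0432, which is < 0.05, so reject H₀.
There is evidence of a linear association between incubation time and bacterial colony count.

t = 1.7398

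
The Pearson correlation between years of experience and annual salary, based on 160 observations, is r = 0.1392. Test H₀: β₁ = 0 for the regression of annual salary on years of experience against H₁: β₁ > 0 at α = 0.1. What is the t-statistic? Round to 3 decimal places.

t = 1.767

t = r·√(n − 2)/√(1 − r²) = 0.1392·√158/√0.980623 = 1.767.
df = n − 2 = 158.
One-sided p ≈ 0.0396, which is < 0.1, so reject H₀.
There is evidence of a linear association between years of experience and annual salary.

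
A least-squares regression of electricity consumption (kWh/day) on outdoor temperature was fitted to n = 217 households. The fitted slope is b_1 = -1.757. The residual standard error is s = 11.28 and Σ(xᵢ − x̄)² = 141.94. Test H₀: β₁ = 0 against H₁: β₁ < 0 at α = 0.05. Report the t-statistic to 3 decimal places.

SE(b_1) = s/√Sₓₓ = 11.28/√141.94 = 0.946797.
t = -1.757 / 0.946797 = -1.856.
df = n − 2 = 215.
One-sided p ≈ 0.0324, which is < 0.05, so reject H₀.
There is evidence that the true slope on outdoor temperature is negative.

t = -1.856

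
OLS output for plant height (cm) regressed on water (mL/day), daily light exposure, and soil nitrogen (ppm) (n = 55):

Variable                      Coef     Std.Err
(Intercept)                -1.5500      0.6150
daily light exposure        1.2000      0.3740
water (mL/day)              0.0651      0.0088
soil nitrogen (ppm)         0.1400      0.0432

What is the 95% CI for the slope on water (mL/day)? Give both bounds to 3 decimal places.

(0.047, 0.083)

Read off: b = 0.0651, SE = 0.0088 for water (mL/day).
df = n − k − 1 = 55 − 3 − 1 = 51.
t* = t_{0.025, 51} = 2.007584.
Margin = t* × SE = 2.007584 × 0.0088 = 0.01767.
CI: 0.0651 ± 0.01767 → (0.047, 0.083).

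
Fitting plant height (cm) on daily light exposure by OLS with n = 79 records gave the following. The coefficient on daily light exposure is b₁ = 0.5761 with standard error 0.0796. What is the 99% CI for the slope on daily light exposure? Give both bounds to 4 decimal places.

(0.3659, 0.7863)

df = n − 2 = 79 − 2 = 77.
t* = t_{0.005, 77} = 2.641198.
Margin = t* × SE = 2.641198 × 0.0796 = 0.210239.
CI: 0.5761 ± 0.210239 → (0.3659, 0.7863).
With 99% confidence, each one-unit increase in daily light exposure is associated with a change of between 0.3659 and 0.7863 cm in plant height.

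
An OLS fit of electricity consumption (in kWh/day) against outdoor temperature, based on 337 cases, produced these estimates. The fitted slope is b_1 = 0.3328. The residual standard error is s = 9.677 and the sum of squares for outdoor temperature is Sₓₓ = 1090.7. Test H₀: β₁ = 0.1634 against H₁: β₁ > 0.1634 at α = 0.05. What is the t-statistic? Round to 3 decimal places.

SE(b_1) = s/√Sₓₓ = 9.677/√1090.7 = 0.293014.
t = (0.3328 − 0.1634) / 0.293014 = 0.578.
df = n − 2 = 335.
One-sided p ≈ 0.2818, which is ≥ 0.05, so fail to reject H₀.
The data do not give significant evidence that the true slope on outdoor temperature exceeds 0.1634 kWh/day per unit.

t = 0.578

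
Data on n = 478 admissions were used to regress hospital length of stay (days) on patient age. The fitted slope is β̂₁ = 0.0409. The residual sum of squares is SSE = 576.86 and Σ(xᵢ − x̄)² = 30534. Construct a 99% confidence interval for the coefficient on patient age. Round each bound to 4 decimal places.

MSE = SSE/(n − 2) = 576.86/476 = 1.21189.
SE(β̂₁) = √(MSE/Sₓₓ) = √(1.21189/30534) = 0.00629999.
df = n − 2 = 476.
t* = t_{0.005, 476} = 2.586197.
Margin = t* × SE = 2.586197 × 0.00629999 = 0.016293.
CI: 0.0409 ± 0.016293 → (0.0246, 0.0572).
With 99% confidence, each one-unit increase in patient age is associated with a change of between 0.0246 and 0.0572 days in hospital length of stay.

(0.0246, 0.0572)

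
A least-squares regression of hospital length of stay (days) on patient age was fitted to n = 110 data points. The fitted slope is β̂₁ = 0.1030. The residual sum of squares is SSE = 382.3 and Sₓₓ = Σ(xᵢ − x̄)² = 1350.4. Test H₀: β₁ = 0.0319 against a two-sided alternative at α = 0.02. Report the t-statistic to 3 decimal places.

t = 1.389

MSE = SSE/(n − 2) = 382.3/108 = 3.53981.
SE(β̂₁) = √(MSE/Sₓₓ) = √(3.53981/1350.4) = 0.0511987.
t = (0.1030 − 0.0319) / 0.0511987 = 1.389.
df = n − 2 = 108.
Two-sided p ≈ 0.1678, which is ≥ 0.02, so fail to reject H₀.
The data are consistent with a true slope of 0.0319 days per unit of patient age.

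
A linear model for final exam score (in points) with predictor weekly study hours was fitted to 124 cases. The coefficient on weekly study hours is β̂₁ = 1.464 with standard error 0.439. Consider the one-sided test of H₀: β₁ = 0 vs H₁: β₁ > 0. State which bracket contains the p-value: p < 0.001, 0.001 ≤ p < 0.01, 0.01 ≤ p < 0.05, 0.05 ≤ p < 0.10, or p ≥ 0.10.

t = 1.464 / 0.439 = 3.335.
df = n − 2 = 124 − 2 = 122.
One-sided p = P(T_{122} > t) ≈ 0.0006.
So p < 0.001.

p < 0.001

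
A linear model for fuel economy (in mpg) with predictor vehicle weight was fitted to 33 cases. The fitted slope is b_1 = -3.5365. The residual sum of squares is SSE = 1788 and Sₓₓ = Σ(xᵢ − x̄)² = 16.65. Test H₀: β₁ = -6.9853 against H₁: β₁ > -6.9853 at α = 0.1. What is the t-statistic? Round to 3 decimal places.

t = 1.853

MSE = SSE/(n − 2) = 1788/31 = 57.6774.
SE(b_1) = √(MSE/Sₓₓ) = √(57.6774/16.65) = 1.86121.
t = (-3.5365 − (-6.9853)) / 1.86121 = 1.853.
df = n − 2 = 31.
One-sided p ≈ 0.0367, which is < 0.1, so reject H₀.
There is evidence that the true slope on vehicle weight exceeds -6.9853 mpg per unit.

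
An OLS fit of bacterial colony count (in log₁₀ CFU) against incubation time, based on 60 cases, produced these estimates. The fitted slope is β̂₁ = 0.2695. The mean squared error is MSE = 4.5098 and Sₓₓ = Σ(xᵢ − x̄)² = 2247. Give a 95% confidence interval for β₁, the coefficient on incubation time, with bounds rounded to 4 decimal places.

SE(β̂₁) = √(MSE/Sₓₓ) = √(4.5098/2247) = 0.0447999.
df = n − 2 = 58.
t* = t_{0.025, 58} = 2.001717.
Margin = t* × SE = 2.001717 × 0.0447999 = 0.089677.
CI: 0.2695 ± 0.089677 → (0.1798, 0.3592).
With 95% confidence, each one-unit increase in incubation time is associated with a change of between 0.1798 and 0.3592 log₁₀ CFU in bacterial colony count.

(0.1798, 0.3592)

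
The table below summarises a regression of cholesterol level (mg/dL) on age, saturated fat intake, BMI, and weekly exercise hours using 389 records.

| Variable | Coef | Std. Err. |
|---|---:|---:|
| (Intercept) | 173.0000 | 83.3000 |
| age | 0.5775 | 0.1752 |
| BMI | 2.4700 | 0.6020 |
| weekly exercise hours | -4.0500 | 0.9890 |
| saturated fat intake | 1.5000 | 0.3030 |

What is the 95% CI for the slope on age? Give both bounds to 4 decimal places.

(0.2330, 0.9220)

Read off: b = 0.5775, SE = 0.1752 for age.
df = n − k − 1 = 389 − 4 − 1 = 384.
t* = t_{0.025, 384} = 1.966161.
Margin = t* × SE = 1.966161 × 0.1752 = 0.344471.
CI: 0.5775 ± 0.344471 → (0.2330, 0.9220).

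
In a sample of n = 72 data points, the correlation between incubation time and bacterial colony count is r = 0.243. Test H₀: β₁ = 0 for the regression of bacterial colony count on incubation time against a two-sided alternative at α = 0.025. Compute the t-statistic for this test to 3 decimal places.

t = r·√(n − 2)/√(1 − r²) = 0.243·√70/√0.940951 = 2.096.
df = n − 2 = 70.
Two-sided p ≈ 0.0397, which is ≥ 0.025, so fail to reject H₀.
The data do not give significant evidence of a linear association between incubation time and bacterial colony count.

t = 2.096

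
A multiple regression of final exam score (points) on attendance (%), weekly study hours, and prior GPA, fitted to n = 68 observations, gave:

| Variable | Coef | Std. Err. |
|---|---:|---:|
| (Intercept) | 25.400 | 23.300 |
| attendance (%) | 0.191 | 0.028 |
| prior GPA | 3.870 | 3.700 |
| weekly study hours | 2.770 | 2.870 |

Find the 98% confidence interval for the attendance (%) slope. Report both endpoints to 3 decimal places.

(0.124, 0.258)

Read off: b = 0.191, SE = 0.028 for attendance (%).
df = n − k − 1 = 68 − 3 − 1 = 64.
t* = t_{0.01, 64} = 2.386037.
Margin = t* × SE = 2.386037 × 0.028 = 0.06681.
CI: 0.191 ± 0.06681 → (0.124, 0.258).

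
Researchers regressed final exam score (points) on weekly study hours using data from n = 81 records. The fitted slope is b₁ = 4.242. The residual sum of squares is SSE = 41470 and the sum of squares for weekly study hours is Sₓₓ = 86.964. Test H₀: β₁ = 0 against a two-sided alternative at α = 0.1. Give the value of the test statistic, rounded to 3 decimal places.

MSE = SSE/(n − 2) = 41470/79 = 524.937.
SE(b₁) = √(MSE/Sₓₓ) = √(524.937/86.964) = 2.45688.
t = 4.242 / 2.45688 = 1.727.
df = n − 2 = 79.
Two-sided p ≈ 0.0882, which is < 0.1, so reject H₀.
There is evidence that weekly study hours is associated with final exam score.

t = 1.727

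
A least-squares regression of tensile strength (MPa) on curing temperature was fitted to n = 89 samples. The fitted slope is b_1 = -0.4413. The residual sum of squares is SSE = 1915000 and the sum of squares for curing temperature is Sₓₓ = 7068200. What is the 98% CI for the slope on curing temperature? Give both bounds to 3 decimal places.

(-0.574, -0.309)

MSE = SSE/(n − 2) = 1915000/87 = 22011.5.
SE(b_1) = √(MSE/Sₓₓ) = √(22011.5/7068200) = 0.0558046.
df = n − 2 = 87.
t* = t_{0.01, 87} = 2.369977.
Margin = t* × SE = 2.369977 × 0.0558046 = 0.13226.
CI: -0.4413 ± 0.13226 → (-0.574, -0.309).
With 98% confidence, each one-unit increase in curing temperature is associated with a change of between -0.574 and -0.309 MPa in tensile strength.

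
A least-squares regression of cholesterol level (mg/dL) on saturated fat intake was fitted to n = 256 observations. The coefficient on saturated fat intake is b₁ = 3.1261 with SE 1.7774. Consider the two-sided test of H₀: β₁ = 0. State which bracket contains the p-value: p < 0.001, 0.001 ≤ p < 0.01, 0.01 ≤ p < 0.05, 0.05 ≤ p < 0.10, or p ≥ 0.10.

0.05 ≤ p < 0.10

t = 3.1261 / 1.7774 = 1.759.
df = n − 2 = 256 − 2 = 254.
Two-sided p = 2·P(T_{254} > |t|) ≈ 0.0798.
So 0.05 ≤ p < 0.10.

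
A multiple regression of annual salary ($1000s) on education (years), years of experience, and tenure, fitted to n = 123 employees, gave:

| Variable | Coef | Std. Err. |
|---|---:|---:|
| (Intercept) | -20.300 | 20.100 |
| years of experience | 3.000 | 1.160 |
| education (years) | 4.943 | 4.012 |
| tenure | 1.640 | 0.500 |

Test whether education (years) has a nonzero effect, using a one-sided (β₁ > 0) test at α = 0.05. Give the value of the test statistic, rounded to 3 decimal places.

t = 1.232

Read off: b = 4.943, SE = 4.012 for education (years).
H₀: β₁ = 0 vs H₁: β₁ > 0.
t = 4.943 / 4.012 = 1.232.
df = n − k − 1 = 123 − 3 − 1 = 119.
One-sided p ≈ 0.1102, which is ≥ 0.05, so fail to reject H₀.
The data do not give significant evidence that the true slope on education (years) is positive, holding the other predictors fixed.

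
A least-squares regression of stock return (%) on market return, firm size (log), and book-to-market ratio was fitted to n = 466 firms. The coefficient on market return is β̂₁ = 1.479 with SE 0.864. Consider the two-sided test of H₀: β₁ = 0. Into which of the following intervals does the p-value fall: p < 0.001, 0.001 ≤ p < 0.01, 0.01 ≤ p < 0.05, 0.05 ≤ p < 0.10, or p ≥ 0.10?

t = 1.479 / 0.864 = 1.712.
df = n − k − 1 = 466 − 3 − 1 = 462.
Two-sided p = 2·P(T_{462} > |t|) ≈ 0.0876.
So 0.05 ≤ p < 0.10.

0.05 ≤ p < 0.10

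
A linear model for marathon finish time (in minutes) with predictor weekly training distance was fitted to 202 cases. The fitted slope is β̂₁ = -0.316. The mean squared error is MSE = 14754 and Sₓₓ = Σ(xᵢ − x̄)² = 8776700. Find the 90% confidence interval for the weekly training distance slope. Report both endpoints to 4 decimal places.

SE(β̂₁) = √(MSE/Sₓₓ) = √(14754/8776700) = 0.0410005.
df = n − 2 = 200.
t* = t_{0.05, 200} = 1.652508.
Margin = t* × SE = 1.652508 × 0.0410005 = 0.067754.
CI: -0.316 ± 0.067754 → (-0.3838, -0.2482).
With 90% confidence, each one-unit increase in weekly training distance is associated with a change of between -0.3838 and -0.2482 minutes in marathon finish time.

(-0.3838, -0.2482)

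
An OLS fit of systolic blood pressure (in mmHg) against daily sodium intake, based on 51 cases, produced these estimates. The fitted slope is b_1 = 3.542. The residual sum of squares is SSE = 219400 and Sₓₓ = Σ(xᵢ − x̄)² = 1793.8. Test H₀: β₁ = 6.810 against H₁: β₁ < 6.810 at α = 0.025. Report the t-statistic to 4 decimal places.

t = -2.0685

MSE = SSE/(n − 2) = 219400/49 = 4477.55.
SE(b_1) = √(MSE/Sₓₓ) = √(4477.55/1793.8) = 1.57991.
t = (3.542 − 6.810) / 1.57991 = -2.0685.
df = n − 2 = 49.
One-sided p ≈ 0.0219, which is < 0.025, so reject H₀.
There is evidence that the true slope on daily sodium intake is below 6.810 mmHg per unit.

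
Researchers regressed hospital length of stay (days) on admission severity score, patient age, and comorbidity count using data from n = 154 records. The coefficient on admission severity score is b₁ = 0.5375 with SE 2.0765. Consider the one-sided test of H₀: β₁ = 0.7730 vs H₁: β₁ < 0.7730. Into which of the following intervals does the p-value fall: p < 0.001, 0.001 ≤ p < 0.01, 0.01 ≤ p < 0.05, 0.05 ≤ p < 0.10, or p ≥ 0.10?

t = (0.5375 − 0.7730) / 2.0765 = -0.113.
df = n − k − 1 = 154 − 3 − 1 = 150.
One-sided p = P(T_{150} < t) ≈ 0.4549.
So p ≥ 0.10.

p ≥ 0.10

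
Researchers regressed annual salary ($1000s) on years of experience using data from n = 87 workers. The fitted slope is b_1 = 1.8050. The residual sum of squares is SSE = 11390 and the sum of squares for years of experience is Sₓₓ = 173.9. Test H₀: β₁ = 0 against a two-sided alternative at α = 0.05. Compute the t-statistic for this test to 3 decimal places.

MSE = SSE/(n − 2) = 11390/85 = 134.
SE(b_1) = √(MSE/Sₓₓ) = √(134/173.9) = 0.877814.
t = 1.8050 / 0.877814 = 2.056.
df = n − 2 = 85.
Two-sided p ≈ 0.0428, which is < 0.05, so reject H₀.
There is evidence that years of experience is associated with annual salary.

t = 2.056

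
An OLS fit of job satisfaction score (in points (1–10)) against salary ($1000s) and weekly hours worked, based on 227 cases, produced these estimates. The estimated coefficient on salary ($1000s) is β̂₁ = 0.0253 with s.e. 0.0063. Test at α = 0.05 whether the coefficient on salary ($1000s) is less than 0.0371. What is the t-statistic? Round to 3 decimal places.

H₀: β₁ = 0.0371 vs H₁: β₁ < 0.0371.
t = (β̂₁ − β₁⁰)/SE = (0.0253 − 0.0371) / 0.0063 = -1.873.
df = n − k − 1 = 227 − 2 − 1 = 224.
One-sided p ≈ 0.0312, which is < 0.05, so reject H₀.
There is evidence that the true slope on salary ($1000s) is below 0.0371 points (1–10) per unit, holding the other predictors fixed.

t = -1.873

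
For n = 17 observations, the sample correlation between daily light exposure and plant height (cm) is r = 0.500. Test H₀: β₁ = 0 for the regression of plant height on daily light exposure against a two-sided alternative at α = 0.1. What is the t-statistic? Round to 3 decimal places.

t = 2.236

t = r·√(n − 2)/√(1 − r²) = 0.500·√15/√0.75 = 2.236.
df = n − 2 = 15.
Two-sided p ≈ 0.0410, which is < 0.1, so reject H₀.
There is evidence of a linear association between daily light exposure and plant height.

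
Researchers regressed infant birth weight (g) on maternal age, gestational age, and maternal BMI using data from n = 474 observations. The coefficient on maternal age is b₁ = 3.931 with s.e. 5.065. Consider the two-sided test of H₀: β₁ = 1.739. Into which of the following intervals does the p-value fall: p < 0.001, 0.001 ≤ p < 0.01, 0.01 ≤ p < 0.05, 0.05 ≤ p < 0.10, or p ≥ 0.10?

t = (3.931 − 1.739) / 5.065 = 0.433.
df = n − k − 1 = 474 − 3 − 1 = 470.
Two-sided p = 2·P(T_{470} > |t|) ≈ 0.6654.
So p ≥ 0.10.

p ≥ 0.10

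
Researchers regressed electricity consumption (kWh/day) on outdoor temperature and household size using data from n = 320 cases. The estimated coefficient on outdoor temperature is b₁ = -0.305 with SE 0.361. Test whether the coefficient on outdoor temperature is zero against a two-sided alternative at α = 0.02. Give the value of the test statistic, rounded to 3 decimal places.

t = -0.845

H₀: β₁ = 0 vs H₁: β₁ ≠ 0.
t = (b₁ − β₁⁰)/SE = -0.305 / 0.361 = -0.845.
df = n − k − 1 = 320 − 2 − 1 = 317.
Two-sided p ≈ 0.3988, which is ≥ 0.02, so fail to reject H₀.
The data do not give significant evidence of an association between outdoor temperature and electricity consumption, after adjusting for the other predictors.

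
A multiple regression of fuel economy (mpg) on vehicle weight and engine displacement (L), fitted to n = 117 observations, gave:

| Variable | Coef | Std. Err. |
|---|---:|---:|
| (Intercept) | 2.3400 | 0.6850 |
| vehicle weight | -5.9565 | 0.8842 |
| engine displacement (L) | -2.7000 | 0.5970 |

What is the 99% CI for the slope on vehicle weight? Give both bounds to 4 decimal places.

Read off: b = -5.9565, SE = 0.8842 for vehicle weight.
df = n − k − 1 = 117 − 2 − 1 = 114.
t* = t_{0.005, 114} = 2.619645.
Margin = t* × SE = 2.619645 × 0.8842 = 2.316290.
CI: -5.9565 ± 2.316290 → (-8.2728, -3.6402).

(-8.2728, -3.6402)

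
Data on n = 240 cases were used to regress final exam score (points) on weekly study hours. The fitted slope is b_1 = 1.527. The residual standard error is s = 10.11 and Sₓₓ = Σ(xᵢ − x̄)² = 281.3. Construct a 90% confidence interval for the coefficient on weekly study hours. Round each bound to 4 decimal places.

SE(b_1) = s/√Sₓₓ = 10.11/√281.3 = 0.60279.
df = n − 2 = 238.
t* = t_{0.05, 238} = 1.651281.
Margin = t* × SE = 1.651281 × 0.60279 = 0.995376.
CI: 1.527 ± 0.995376 → (0.5316, 2.5224).
With 90% confidence, each one-unit increase in weekly study hours is associated with a change of between 0.5316 and 2.5224 points in final exam score.

(0.5316, 2.5224)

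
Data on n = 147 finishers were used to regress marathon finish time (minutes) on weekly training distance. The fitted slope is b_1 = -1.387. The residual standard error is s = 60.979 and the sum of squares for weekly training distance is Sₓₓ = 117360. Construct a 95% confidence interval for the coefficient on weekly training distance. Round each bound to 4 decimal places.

(-1.7388, -1.0352)

SE(b_1) = s/√Sₓₓ = 60.979/√117360 = 0.178.
df = n − 2 = 145.
t* = t_{0.025, 145} = 1.97646.
Margin = t* × SE = 1.97646 × 0.178 = 0.351810.
CI: -1.387 ± 0.351810 → (-1.7388, -1.0352).
With 95% confidence, each one-unit increase in weekly training distance is associated with a change of between -1.7388 and -1.0352 minutes in marathon finish time.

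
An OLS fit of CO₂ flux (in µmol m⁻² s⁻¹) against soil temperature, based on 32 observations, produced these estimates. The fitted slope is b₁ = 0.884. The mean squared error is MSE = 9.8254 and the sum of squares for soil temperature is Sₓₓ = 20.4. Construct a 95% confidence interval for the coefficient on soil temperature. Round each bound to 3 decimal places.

SE(b₁) = √(MSE/Sₓₓ) = √(9.8254/20.4) = 0.694001.
df = n − 2 = 30.
t* = t_{0.025, 30} = 2.042272.
Margin = t* × SE = 2.042272 × 0.694001 = 1.41734.
CI: 0.884 ± 1.41734 → (-0.533, 2.301).
With 95% confidence, each one-unit increase in soil temperature is associated with a change of between -0.533 and 2.301 µmol m⁻² s⁻¹ in CO₂ flux.

(-0.533, 2.301)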